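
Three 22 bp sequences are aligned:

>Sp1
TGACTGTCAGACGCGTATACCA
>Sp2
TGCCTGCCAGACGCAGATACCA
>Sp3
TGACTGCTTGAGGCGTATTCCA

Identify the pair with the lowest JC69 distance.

Sp1 and Sp2

Sp1–Sp2: 4/22 differ, p = 0.182, d = 0.208.
Sp1–Sp3: 5/22 differ, p = 0.227, d = 0.271.
Sp2–Sp3: 7/22 differ, p = 0.318, d = 0.414.
The smallest distance is between Sp1 and Sp2.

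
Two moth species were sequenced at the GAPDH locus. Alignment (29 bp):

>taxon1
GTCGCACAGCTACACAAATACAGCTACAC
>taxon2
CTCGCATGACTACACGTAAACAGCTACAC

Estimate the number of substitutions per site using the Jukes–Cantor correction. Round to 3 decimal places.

0.291

The sequences differ at 7 of 29 sites (1, 7, 8, 9, 16, 17, 19), so p = 7/29 ≈ 0.241379.
d = −(3/4) ln(1 − 4p/3) = −0.75 ln(1 − 0.321839) = −0.75 ln(0.678161)
  = −0.75 × (-0.388371) = 0.291278 substitutions/site.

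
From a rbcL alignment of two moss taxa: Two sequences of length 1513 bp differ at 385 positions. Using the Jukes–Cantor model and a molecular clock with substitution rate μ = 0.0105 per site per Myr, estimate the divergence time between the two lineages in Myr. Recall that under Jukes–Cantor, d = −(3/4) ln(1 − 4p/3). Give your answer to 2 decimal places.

14.80

p = 385/1513 ≈ 0.254461.
d = −(3/4) ln(1 − 4p/3) = −0.75 ln(1 − 0.339281) = −0.75 ln(0.660719)
  = −0.75 × (-0.414427) = 0.310820 substitutions/site.
Under a molecular clock d = 2μt, so t = d/(2μ) = 0.310820 / (2 × 0.0105) = 14.80 Myr.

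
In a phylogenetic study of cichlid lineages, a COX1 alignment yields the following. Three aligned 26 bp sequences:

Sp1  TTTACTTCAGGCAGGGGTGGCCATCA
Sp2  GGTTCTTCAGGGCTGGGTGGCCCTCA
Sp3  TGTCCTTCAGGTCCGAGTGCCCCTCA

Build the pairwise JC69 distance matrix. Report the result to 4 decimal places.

Sp1–Sp2: 7/26 sites differ → p ≈ 0.269231, d = −0.75 ln(1 − 0.358975) = 0.333515 ≈ 0.3335.
Sp1–Sp3: 8/26 sites differ → p ≈ 0.307692, d = −0.75 ln(1 − 0.410256) = 0.396050 ≈ 0.3961.
Sp2–Sp3: 6/26 sites differ → p ≈ 0.230769, d = −0.75 ln(1 − 0.307692) = 0.275793 ≈ 0.2758.

d(Sp1,Sp2) = 0.3335, d(Sp1,Sp3) = 0.3961, d(Sp2,Sp3) = 0.2758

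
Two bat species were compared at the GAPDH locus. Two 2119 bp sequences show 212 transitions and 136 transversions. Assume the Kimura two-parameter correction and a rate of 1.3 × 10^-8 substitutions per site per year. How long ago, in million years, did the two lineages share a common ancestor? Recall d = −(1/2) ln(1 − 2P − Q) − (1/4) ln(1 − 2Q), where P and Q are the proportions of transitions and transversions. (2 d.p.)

7.22

P = 212/2119 ≈ 0.100047 and Q = 136/2119 ≈ 0.064181.
Under the Kimura two-parameter model, d = −½ ln(1 − 2P − Q) − ¼ ln(1 − 2Q).
1 − 2P − Q = 0.735725, giving −½ ln(0.735725) = 0.153449.
1 − 2Q = 0.871638, giving −¼ ln(0.871638) = 0.034345.
d = 0.153449 + 0.034345 = 0.187794.
Under a molecular clock d = 2μt, so t = d/(2μ) = 0.187794 / (2 × 1.3 × 10^-8) = 7.22 million years.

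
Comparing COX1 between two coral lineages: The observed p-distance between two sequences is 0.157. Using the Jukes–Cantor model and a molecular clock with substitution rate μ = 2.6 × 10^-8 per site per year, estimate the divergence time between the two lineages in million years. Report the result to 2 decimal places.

3.39

d = −(3/4) ln(1 − 4p/3) = −0.75 ln(1 − 0.209333) = −0.75 ln(0.790667)
  = −0.75 × (-0.234878) = 0.176159 substitutions/site.
Under a molecular clock d = 2μt, so t = d/(2μ) = 0.176159 / (2 × 2.6 × 10^-8) = 3.39 million years.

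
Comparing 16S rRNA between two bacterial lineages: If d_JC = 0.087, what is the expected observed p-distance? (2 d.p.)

0.08

p = (3/4)(1 − e^(−4d/3)) = 0.75 × (1 − e^(-0.116)) = 0.75 × (1 − 0.890475) = 0.082144.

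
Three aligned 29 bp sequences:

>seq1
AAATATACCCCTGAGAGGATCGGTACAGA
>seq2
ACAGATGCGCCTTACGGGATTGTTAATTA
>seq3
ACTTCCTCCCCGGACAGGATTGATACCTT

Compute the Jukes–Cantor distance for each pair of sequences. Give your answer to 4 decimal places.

seq1–seq2: 12/29 sites differ → p ≈ 0.413793, d = −0.75 ln(1 − 0.551724) = 0.601760 ≈ 0.6018.
seq1–seq3: 12/29 sites differ → p ≈ 0.413793, d = −0.75 ln(1 − 0.551724) = 0.601760 ≈ 0.6018.
seq2–seq3: 13/29 sites differ → p ≈ 0.448276, d = −0.75 ln(1 − 0.597701) = 0.682920 ≈ 0.6829.

d(seq1,seq2) = 0.6018, d(seq1,seq3) = 0.6018, d(seq2,seq3) = 0.6829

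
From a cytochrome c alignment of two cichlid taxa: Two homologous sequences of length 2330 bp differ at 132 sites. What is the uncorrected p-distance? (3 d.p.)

p = 132/2330 = 0.056652… ≈ 0.057 (to 3 d.p.).

0.057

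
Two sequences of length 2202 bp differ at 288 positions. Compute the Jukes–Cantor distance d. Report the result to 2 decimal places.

0.14

p = 288/2202 ≈ 0.13079.
d = −(3/4) ln(1 − 4p/3) = −0.75 ln(1 − 0.174387) = −0.75 ln(0.825613)
  = −0.75 × (-0.191629) = 0.143722 substitutions/site.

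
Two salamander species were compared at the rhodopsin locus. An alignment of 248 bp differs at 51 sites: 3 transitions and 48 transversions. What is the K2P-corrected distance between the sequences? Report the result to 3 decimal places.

0.245

P = 3/248 ≈ 0.012097 and Q = 48/248 ≈ 0.193548.
Under the Kimura two-parameter model, d = −½ ln(1 − 2P − Q) − ¼ ln(1 − 2Q).
1 − 2P − Q = 0.782258, giving −½ ln(0.782258) = 0.122785.
1 − 2Q = 0.612904, giving −¼ ln(0.612904) = 0.122387.
d = 0.122785 + 0.122387 = 0.245172.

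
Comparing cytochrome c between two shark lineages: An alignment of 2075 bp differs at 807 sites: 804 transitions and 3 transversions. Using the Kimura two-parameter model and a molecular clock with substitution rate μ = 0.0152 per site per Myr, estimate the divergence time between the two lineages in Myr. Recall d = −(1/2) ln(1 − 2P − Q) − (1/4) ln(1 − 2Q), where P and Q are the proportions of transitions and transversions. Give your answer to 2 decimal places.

24.66

P = 804/2075 ≈ 0.38747 and Q = 3/2075 ≈ 0.001446.
Under the Kimura two-parameter model, d = −½ ln(1 − 2P − Q) − ¼ ln(1 − 2Q).
1 − 2P − Q = 0.223614, giving −½ ln(0.223614) = 0.748917.
1 − 2Q = 0.997108, giving −¼ ln(0.997108) = 0.000724.
d = 0.748917 + 0.000724 = 0.749641.
Under a molecular clock d = 2μt, so t = d/(2μ) = 0.749641 / (2 × 0.0152) = 24.66 Myr.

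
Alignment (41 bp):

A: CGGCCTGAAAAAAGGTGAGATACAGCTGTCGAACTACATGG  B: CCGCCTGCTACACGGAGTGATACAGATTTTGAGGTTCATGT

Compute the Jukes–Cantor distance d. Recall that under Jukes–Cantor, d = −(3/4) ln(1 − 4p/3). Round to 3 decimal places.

The sequences differ at 14 of 41 sites, so p = 14/41 ≈ 0.341463.
d = −(3/4) ln(1 − 4p/3) = −0.75 ln(1 − 0.455284) = −0.75 ln(0.544716)
  = −0.75 × (-0.607491) = 0.455618 substitutions/site.

0.456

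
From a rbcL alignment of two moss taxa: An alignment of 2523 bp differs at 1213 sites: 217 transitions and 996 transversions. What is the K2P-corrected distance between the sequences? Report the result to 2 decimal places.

0.81

P = 217/2523 ≈ 0.086009 and Q = 996/2523 ≈ 0.394768.
Under the Kimura two-parameter model, d = −½ ln(1 − 2P − Q) − ¼ ln(1 − 2Q).
1 − 2P − Q = 0.433214, giving −½ ln(0.433214) = 0.418262.
1 − 2Q = 0.210464, giving −¼ ln(0.210464) = 0.389610.
d = 0.418262 + 0.389610 = 0.807872.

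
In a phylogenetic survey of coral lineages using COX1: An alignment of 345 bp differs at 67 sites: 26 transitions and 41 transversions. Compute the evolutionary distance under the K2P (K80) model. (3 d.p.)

0.225

P = 26/345 ≈ 0.075362 and Q = 41/345 ≈ 0.118841.
Under the Kimura two-parameter model, d = −½ ln(1 − 2P − Q) − ¼ ln(1 − 2Q).
1 − 2P − Q = 0.730435, giving −½ ln(0.730435) = 0.157058.
1 − 2Q = 0.762318, giving −¼ ln(0.762318) = 0.067848.
d = 0.157058 + 0.067848 = 0.224906.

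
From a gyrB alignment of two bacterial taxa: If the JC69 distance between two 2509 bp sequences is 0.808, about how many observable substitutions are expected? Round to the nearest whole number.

1241

Invert JC69: p = (3/4)(1 − e^(−4d/3)) = 0.75 × (1 − e^(-1.077333)) = 0.75 × (1 − 0.340502) = 0.494624.
Expected differing sites = pL ≈ 0.494624 × 2509 = 1241.011616 ≈ 1241.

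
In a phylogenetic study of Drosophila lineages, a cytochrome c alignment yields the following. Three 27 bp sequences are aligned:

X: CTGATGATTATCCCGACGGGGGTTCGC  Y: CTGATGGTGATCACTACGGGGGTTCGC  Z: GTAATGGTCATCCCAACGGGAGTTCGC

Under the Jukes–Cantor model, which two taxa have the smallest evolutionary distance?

X–Y: 4/27 differ, p = 0.148, d = 0.165.
X–Z: 6/27 differ, p = 0.222, d = 0.264.
Y–Z: 6/27 differ, p = 0.222, d = 0.264.
The smallest distance is between X and Y.

X and Y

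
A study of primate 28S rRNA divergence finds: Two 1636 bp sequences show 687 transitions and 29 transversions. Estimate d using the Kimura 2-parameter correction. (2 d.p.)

P = 687/1636 ≈ 0.419927 and Q = 29/1636 ≈ 0.017726.
Under the Kimura two-parameter model, d = −½ ln(1 − 2P − Q) − ¼ ln(1 − 2Q).
1 − 2P − Q = 0.14242, giving −½ ln(0.14242) = 0.974487.
1 − 2Q = 0.964548, giving −¼ ln(0.964548) = 0.009024.
d = 0.974487 + 0.009024 = 0.983511.

0.98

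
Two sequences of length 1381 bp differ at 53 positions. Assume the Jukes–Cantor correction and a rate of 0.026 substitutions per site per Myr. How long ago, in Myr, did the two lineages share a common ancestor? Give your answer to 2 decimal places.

0.76

p = 53/1381 ≈ 0.038378.
d = −(3/4) ln(1 − 4p/3) = −0.75 ln(1 − 0.051171) = −0.75 ln(0.948829)
  = −0.75 × (-0.052527) = 0.039395 substitutions/site.
Under a molecular clock d = 2μt, so t = d/(2μ) = 0.039395 / (2 × 0.026) = 0.76 Myr.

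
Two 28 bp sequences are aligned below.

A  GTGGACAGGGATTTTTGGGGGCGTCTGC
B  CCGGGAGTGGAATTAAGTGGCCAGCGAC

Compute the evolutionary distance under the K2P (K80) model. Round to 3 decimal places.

Of 28 sites, 5 differences are transitions and 10 are transversions, so P = 5/28 ≈ 0.178571 and Q = 10/28 ≈ 0.357143.
Under the Kimura two-parameter model, d = −½ ln(1 − 2P − Q) − ¼ ln(1 − 2Q).
1 − 2P − Q = 0.285715, giving −½ ln(0.285715) = 0.626380.
1 − 2Q = 0.285714, giving −¼ ln(0.285714) = 0.313191.
d = 0.626380 + 0.313191 = 0.939571.

0.940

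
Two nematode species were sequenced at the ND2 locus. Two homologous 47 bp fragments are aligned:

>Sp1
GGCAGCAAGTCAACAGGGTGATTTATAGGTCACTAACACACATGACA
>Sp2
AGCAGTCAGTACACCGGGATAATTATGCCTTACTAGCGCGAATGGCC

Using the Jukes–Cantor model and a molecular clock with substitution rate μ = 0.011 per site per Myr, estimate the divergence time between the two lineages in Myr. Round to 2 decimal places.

26.40

The sequences differ at 19 of 47 sites, so p = 19/47 ≈ 0.404255.
d = −(3/4) ln(1 − 4p/3) = −0.75 ln(1 − 0.539007) = −0.75 ln(0.460993)
  = −0.75 × (-0.774372) = 0.580779 substitutions/site.
Under a molecular clock d = 2μt, so t = d/(2μ) = 0.580779 / (2 × 0.011) = 26.40 Myr.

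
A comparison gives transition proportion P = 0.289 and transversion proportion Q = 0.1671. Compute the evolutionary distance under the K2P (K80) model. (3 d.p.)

0.785

Under the Kimura two-parameter model, d = −½ ln(1 − 2P − Q) − ¼ ln(1 − 2Q).
1 − 2P − Q = 0.2549, giving −½ ln(0.2549) = 0.683442.
1 − 2Q = 0.6658, giving −¼ ln(0.6658) = 0.101691.
d = 0.683442 + 0.101691 = 0.785133.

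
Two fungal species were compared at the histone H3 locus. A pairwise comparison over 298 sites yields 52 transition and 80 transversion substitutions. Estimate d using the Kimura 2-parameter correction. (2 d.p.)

P = 52/298 ≈ 0.174497 and Q = 80/298 ≈ 0.268456.
Under the Kimura two-parameter model, d = −½ ln(1 − 2P − Q) − ¼ ln(1 − 2Q).
1 − 2P − Q = 0.38255, giving −½ ln(0.38255) = 0.480448.
1 − 2Q = 0.463088, giving −¼ ln(0.463088) = 0.192460.
d = 0.480448 + 0.192460 = 0.672908.

0.67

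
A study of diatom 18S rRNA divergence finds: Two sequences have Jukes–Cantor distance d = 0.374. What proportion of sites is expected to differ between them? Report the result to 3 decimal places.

0.294

p = (3/4)(1 − e^(−4d/3)) = 0.75 × (1 − e^(-0.498667)) = 0.75 × (1 − 0.607340) = 0.294495.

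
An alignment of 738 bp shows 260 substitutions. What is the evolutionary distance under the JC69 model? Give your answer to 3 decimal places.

0.476

p = 260/738 ≈ 0.352304.
d = −(3/4) ln(1 − 4p/3) = −0.75 ln(1 − 0.469739) = −0.75 ln(0.530261)
  = −0.75 × (-0.634386) = 0.475790 substitutions/site.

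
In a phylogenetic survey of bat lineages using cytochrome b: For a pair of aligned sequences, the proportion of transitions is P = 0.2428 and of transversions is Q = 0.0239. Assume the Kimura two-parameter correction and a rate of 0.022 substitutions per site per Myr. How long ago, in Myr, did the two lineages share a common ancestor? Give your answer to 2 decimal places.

Under the Kimura two-parameter model, d = −½ ln(1 − 2P − Q) − ¼ ln(1 − 2Q).
1 − 2P − Q = 0.4905, giving −½ ln(0.4905) = 0.356165.
1 − 2Q = 0.9522, giving −¼ ln(0.9522) = 0.012245.
d = 0.356165 + 0.012245 = 0.368410.
Under a molecular clock d = 2μt, so t = d/(2μ) = 0.368410 / (2 × 0.022) = 8.37 Myr.

8.37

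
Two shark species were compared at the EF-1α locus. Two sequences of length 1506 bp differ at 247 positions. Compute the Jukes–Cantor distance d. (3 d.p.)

0.185

p = 247/1506 ≈ 0.164011.
d = −(3/4) ln(1 − 4p/3) = −0.75 ln(1 − 0.218681) = −0.75 ln(0.781319)
  = −0.75 × (-0.246772) = 0.185079 substitutions/site.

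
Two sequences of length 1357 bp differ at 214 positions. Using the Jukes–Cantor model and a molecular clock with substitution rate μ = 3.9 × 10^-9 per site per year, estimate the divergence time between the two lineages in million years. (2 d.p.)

p = 214/1357 ≈ 0.157701.
d = −(3/4) ln(1 − 4p/3) = −0.75 ln(1 − 0.210268) = −0.75 ln(0.789732)
  = −0.75 × (-0.236062) = 0.177047 substitutions/site.
Under a molecular clock d = 2μt, so t = d/(2μ) = 0.177047 / (2 × 3.9 × 10^-9) = 22.70 million years.

22.70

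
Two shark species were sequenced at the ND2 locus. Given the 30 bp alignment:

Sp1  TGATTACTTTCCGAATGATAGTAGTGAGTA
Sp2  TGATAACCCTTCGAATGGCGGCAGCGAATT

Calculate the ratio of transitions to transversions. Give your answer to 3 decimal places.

4.500

Transitions are A↔G and C↔T; transversions are all other mismatches.
Transitions: 9. Transversions: 2.
R = 9/2 = 4.500.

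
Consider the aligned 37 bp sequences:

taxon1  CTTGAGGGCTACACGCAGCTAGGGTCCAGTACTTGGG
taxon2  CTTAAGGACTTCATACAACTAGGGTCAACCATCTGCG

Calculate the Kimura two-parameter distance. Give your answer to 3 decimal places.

0.450

Of 37 sites, 8 differences are transitions and 4 are transversions, so P = 8/37 ≈ 0.216216 and Q = 4/37 ≈ 0.108108.
Under the Kimura two-parameter model, d = −½ ln(1 − 2P − Q) − ¼ ln(1 − 2Q).
1 − 2P − Q = 0.45946, giving −½ ln(0.45946) = 0.388852.
1 − 2Q = 0.783784, giving −¼ ln(0.783784) = 0.060905.
d = 0.388852 + 0.060905 = 0.449757.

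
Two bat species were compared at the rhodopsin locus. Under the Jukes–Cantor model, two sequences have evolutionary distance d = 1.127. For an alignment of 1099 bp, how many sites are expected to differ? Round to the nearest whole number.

641

Invert JC69: p = (3/4)(1 − e^(−4d/3)) = 0.75 × (1 − e^(-1.502667)) = 0.75 × (1 − 0.222536) = 0.583098.
Expected differing sites = pL ≈ 0.583098 × 1099 = 640.824702 ≈ 641.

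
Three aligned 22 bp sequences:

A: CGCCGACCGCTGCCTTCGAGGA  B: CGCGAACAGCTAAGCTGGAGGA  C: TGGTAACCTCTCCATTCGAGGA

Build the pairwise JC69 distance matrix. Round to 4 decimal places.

d(A,B) = 0.4975, d(A,C) = 0.4141, d(B,C) = 0.6987

A–B: 8/22 sites differ → p ≈ 0.363636, d = −0.75 ln(1 − 0.484848) = 0.497470 ≈ 0.4975.
A–C: 7/22 sites differ → p ≈ 0.318182, d = −0.75 ln(1 − 0.424243) = 0.414052 ≈ 0.4141.
B–C: 10/22 sites differ → p ≈ 0.454545, d = −0.75 ln(1 − 0.60606) = 0.698667 ≈ 0.6987.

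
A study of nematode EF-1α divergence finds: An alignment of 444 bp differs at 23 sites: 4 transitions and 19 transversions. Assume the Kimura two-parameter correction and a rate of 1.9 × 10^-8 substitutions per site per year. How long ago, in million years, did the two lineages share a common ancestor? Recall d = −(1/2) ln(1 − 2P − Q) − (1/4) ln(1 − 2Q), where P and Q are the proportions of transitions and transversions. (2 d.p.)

P = 4/444 ≈ 0.009009 and Q = 19/444 ≈ 0.042793.
Under the Kimura two-parameter model, d = −½ ln(1 − 2P − Q) − ¼ ln(1 − 2Q).
1 − 2P − Q = 0.939189, giving −½ ln(0.939189) = 0.031369.
1 − 2Q = 0.914414, giving −¼ ln(0.914414) = 0.022368.
d = 0.031369 + 0.022368 = 0.053737.
Under a molecular clock d = 2μt, so t = d/(2μ) = 0.053737 / (2 × 1.9 × 10^-8) = 1.41 million years.

1.41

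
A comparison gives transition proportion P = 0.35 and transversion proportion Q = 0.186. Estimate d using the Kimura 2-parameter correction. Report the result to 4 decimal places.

Under the Kimura two-parameter model, d = −½ ln(1 − 2P − Q) − ¼ ln(1 − 2Q).
1 − 2P − Q = 0.114, giving −½ ln(0.114) = 1.085778.
1 − 2Q = 0.628, giving −¼ ln(0.628) = 0.116304.
d = 1.085778 + 0.116304 = 1.202082.

1.2021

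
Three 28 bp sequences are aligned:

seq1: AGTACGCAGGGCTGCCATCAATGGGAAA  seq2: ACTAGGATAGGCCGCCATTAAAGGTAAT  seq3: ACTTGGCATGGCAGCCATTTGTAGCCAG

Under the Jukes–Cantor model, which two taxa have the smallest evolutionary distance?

seq1–seq2: 10/28 differ, p = 0.357, d = 0.485.
seq1–seq3: 12/28 differ, p = 0.429, d = 0.635.
seq2–seq3: 12/28 differ, p = 0.429, d = 0.635.
The smallest distance is between seq1 and seq2.

seq1 and seq2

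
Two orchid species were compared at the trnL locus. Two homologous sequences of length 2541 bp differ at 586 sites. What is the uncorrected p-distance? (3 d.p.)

p = 586/2541 = 0.230617… ≈ 0.231 (to 3 d.p.).

0.231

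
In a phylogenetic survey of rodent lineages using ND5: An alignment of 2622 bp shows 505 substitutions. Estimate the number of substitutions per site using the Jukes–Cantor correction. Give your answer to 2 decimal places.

p = 505/2622 ≈ 0.192601.
d = −(3/4) ln(1 − 4p/3) = −0.75 ln(1 − 0.256801) = −0.75 ln(0.743199)
  = −0.75 × (-0.296791) = 0.222593 substitutions/site.

0.22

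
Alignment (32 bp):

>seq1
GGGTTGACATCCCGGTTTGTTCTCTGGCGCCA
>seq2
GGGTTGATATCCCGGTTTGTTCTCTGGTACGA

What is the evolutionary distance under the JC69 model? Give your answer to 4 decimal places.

The sequences differ at 4 of 32 sites (8, 28, 29, 31), so p = 4/32 = 0.125.
d = −(3/4) ln(1 − 4p/3) = −0.75 ln(1 − 0.166667) = −0.75 ln(0.833333)
  = −0.75 × (-0.182322) = 0.136742 substitutions/site.

0.1367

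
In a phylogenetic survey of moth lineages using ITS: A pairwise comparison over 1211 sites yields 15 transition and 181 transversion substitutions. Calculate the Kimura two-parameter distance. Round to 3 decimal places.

P = 15/1211 ≈ 0.012386 and Q = 181/1211 ≈ 0.149463.
Under the Kimura two-parameter model, d = −½ ln(1 − 2P − Q) − ¼ ln(1 − 2Q).
1 − 2P − Q = 0.825765, giving −½ ln(0.825765) = 0.095723.
1 − 2Q = 0.701074, giving −¼ ln(0.701074) = 0.088785.
d = 0.095723 + 0.088785 = 0.184508.

0.185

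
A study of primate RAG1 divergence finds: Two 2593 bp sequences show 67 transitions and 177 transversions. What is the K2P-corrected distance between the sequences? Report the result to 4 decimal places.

P = 67/2593 ≈ 0.025839 and Q = 177/2593 ≈ 0.068261.
Under the Kimura two-parameter model, d = −½ ln(1 − 2P − Q) − ¼ ln(1 − 2Q).
1 − 2P − Q = 0.880061, giving −½ ln(0.880061) = 0.063882.
1 − 2Q = 0.863478, giving −¼ ln(0.863478) = 0.036697.
d = 0.063882 + 0.036697 = 0.100579.

0.1006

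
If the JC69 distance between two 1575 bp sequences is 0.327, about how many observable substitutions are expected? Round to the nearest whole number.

417

Invert JC69: p = (3/4)(1 − e^(−4d/3)) = 0.75 × (1 − e^(-0.436)) = 0.75 × (1 − 0.646618) = 0.265037.
Expected differing sites = pL ≈ 0.265037 × 1575 = 417.433275 ≈ 417.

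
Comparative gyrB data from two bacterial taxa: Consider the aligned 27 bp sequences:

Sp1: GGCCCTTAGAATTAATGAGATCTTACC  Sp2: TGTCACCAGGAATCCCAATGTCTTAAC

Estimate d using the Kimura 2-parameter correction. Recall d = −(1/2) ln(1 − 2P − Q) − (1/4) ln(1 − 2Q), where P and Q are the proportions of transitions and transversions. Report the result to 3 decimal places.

Of 27 sites, 7 differences are transitions and 7 are transversions, so P = 7/27 ≈ 0.259259 and Q = 7/27 ≈ 0.259259.
Under the Kimura two-parameter model, d = −½ ln(1 − 2P − Q) − ¼ ln(1 − 2Q).
1 − 2P − Q = 0.222223, giving −½ ln(0.222223) = 0.752037.
1 − 2Q = 0.481482, giving −¼ ln(0.481482) = 0.182722.
d = 0.752037 + 0.182722 = 0.934759.

0.935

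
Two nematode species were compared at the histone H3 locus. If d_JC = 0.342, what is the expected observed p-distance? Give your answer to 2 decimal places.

0.27

p = (3/4)(1 − e^(−4d/3)) = 0.75 × (1 − e^(-0.456)) = 0.75 × (1 − 0.633814) = 0.274640.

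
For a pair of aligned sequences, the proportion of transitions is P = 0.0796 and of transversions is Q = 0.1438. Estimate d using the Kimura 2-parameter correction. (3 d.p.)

0.265

Under the Kimura two-parameter model, d = −½ ln(1 − 2P − Q) − ¼ ln(1 − 2Q).
1 − 2P − Q = 0.697, giving −½ ln(0.697) = 0.180485.
1 − 2Q = 0.7124, giving −¼ ln(0.7124) = 0.084779.
d = 0.180485 + 0.084779 = 0.265264.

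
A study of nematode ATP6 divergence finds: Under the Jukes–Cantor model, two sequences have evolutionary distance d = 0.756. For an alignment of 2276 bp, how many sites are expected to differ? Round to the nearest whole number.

Invert JC69: p = (3/4)(1 − e^(−4d/3)) = 0.75 × (1 − e^(-1.008)) = 0.75 × (1 − 0.364948) = 0.476289.
Expected differing sites = pL ≈ 0.476289 × 2276 = 1084.033764 ≈ 1084.

1084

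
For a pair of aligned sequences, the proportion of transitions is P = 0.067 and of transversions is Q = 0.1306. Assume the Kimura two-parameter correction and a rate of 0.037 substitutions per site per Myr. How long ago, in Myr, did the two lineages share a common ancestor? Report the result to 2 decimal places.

Under the Kimura two-parameter model, d = −½ ln(1 − 2P − Q) − ¼ ln(1 − 2Q).
1 − 2P − Q = 0.7354, giving −½ ln(0.7354) = 0.153670.
1 − 2Q = 0.7388, giving −¼ ln(0.7388) = 0.075682.
d = 0.153670 + 0.075682 = 0.229352.
Under a molecular clock d = 2μt, so t = d/(2μ) = 0.229352 / (2 × 0.037) = 3.10 Myr.

3.10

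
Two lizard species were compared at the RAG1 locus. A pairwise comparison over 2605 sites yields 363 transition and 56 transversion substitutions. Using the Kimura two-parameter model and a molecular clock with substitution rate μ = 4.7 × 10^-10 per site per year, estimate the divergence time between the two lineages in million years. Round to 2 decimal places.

P = 363/2605 ≈ 0.139347 and Q = 56/2605 ≈ 0.021497.
Under the Kimura two-parameter model, d = −½ ln(1 − 2P − Q) − ¼ ln(1 − 2Q).
1 − 2P − Q = 0.699809, giving −½ ln(0.699809) = 0.178474.
1 − 2Q = 0.957006, giving −¼ ln(0.957006) = 0.010986.
d = 0.178474 + 0.010986 = 0.189460.
Under a molecular clock d = 2μt, so t = d/(2μ) = 0.189460 / (2 × 4.7 × 10^-10) = 201.55 million years.

201.55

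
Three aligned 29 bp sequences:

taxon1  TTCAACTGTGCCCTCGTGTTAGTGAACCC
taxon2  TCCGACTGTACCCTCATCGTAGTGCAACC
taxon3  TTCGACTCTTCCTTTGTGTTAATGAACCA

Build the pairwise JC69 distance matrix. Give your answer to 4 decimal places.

taxon1–taxon2: 8/29 sites differ → p ≈ 0.275862, d = −0.75 ln(1 − 0.367816) = 0.343931 ≈ 0.3439.
taxon1–taxon3: 7/29 sites differ → p ≈ 0.241379, d = −0.75 ln(1 − 0.321839) = 0.291278 ≈ 0.2913.
taxon2–taxon3: 12/29 sites differ → p ≈ 0.413793, d = −0.75 ln(1 − 0.551724) = 0.601760 ≈ 0.6018.

d(taxon1,taxon2) = 0.3439, d(taxon1,taxon3) = 0.2913, d(taxon2,taxon3) = 0.6018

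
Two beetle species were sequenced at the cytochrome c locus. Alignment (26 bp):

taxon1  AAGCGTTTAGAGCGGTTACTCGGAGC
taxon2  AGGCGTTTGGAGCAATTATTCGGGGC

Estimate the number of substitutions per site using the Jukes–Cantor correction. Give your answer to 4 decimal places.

The sequences differ at 6 of 26 sites (2, 9, 14, 15, 19, 24), so p = 6/26 ≈ 0.230769.
d = −(3/4) ln(1 − 4p/3) = −0.75 ln(1 − 0.307692) = −0.75 ln(0.692308)
  = −0.75 × (-0.367724) = 0.275793 substitutions/site.

0.2758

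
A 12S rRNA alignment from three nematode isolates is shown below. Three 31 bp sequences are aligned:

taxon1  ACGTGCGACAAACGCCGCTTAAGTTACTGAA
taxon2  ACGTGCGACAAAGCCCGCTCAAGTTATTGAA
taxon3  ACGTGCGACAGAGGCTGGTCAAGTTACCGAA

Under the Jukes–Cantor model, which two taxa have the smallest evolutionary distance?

taxon1–taxon2: 4/31 differ, p = 0.129, d = 0.142.
taxon1–taxon3: 6/31 differ, p = 0.194, d = 0.224.
taxon2–taxon3: 6/31 differ, p = 0.194, d = 0.224.
The smallest distance is between taxon1 and taxon2.

taxon1 and taxon2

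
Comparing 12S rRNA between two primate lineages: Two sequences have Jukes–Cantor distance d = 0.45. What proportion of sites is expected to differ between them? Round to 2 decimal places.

0.34

p = (3/4)(1 − e^(−4d/3)) = 0.75 × (1 − e^(-0.6)) = 0.75 × (1 − 0.548812) = 0.338391.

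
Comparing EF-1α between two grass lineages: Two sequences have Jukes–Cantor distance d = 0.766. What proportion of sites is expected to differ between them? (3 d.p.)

0.480

p = (3/4)(1 − e^(−4d/3)) = 0.75 × (1 − e^(-1.021333)) = 0.75 × (1 − 0.360115) = 0.479914.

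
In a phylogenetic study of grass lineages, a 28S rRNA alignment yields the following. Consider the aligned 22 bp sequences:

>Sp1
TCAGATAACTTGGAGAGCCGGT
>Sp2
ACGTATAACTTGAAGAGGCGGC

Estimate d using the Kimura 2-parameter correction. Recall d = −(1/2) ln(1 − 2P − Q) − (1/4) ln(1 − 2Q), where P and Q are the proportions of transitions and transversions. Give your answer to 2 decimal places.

0.34

Of 22 sites, 3 differences are transitions and 3 are transversions, so P = 3/22 ≈ 0.136364 and Q = 3/22 ≈ 0.136364.
Under the Kimura two-parameter model, d = −½ ln(1 − 2P − Q) − ¼ ln(1 − 2Q).
1 − 2P − Q = 0.590908, giving −½ ln(0.590908) = 0.263047.
1 − 2Q = 0.727272, giving −¼ ln(0.727272) = 0.079614.
d = 0.263047 + 0.079614 = 0.342661.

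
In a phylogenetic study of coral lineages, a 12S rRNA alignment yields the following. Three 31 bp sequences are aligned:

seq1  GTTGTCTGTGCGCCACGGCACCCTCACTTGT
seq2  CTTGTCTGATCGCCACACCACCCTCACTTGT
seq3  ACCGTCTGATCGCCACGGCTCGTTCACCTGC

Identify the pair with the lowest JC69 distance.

seq1–seq2: 5/31 differ, p = 0.161, d = 0.182.
seq1–seq3: 10/31 differ, p = 0.323, d = 0.422.
seq2–seq3: 10/31 differ, p = 0.323, d = 0.422.
The smallest distance is between seq1 and seq2.

seq1 and seq2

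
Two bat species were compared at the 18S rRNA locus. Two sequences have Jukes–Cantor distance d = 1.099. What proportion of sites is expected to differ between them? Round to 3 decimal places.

0.577

p = (3/4)(1 − e^(−4d/3)) = 0.75 × (1 − e^(-1.465333)) = 0.75 × (1 − 0.231001) = 0.576749.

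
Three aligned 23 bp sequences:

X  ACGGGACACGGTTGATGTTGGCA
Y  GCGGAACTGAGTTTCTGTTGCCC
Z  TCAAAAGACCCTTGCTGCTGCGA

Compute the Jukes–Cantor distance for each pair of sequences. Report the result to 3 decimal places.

d(X,Y) = 0.553, d(X,Z) = 0.761, d(Y,Z) = 0.892

X–Y: 9/23 sites differ → p ≈ 0.391304, d = −0.75 ln(1 − 0.521739) = 0.553199 ≈ 0.553.
X–Z: 11/23 sites differ → p ≈ 0.478261, d = −0.75 ln(1 − 0.637681) = 0.761423 ≈ 0.761.
Y–Z: 12/23 sites differ → p ≈ 0.521739, d = −0.75 ln(1 − 0.695652) = 0.892188 ≈ 0.892.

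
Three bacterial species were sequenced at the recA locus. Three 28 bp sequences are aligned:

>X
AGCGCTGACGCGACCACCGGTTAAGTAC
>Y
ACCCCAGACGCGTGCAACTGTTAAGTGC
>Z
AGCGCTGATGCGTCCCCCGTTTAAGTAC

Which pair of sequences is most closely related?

X and Z

X–Y: 8/28 differ, p = 0.286, d = 0.360.
X–Z: 4/28 differ, p = 0.143, d = 0.158.
Y–Z: 10/28 differ, p = 0.357, d = 0.485.
The smallest distance is between X and Z.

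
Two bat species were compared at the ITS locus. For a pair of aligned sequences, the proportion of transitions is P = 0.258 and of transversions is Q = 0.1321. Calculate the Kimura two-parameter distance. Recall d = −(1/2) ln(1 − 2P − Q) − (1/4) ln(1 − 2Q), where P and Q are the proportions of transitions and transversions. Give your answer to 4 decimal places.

Under the Kimura two-parameter model, d = −½ ln(1 − 2P − Q) − ¼ ln(1 − 2Q).
1 − 2P − Q = 0.3519, giving −½ ln(0.3519) = 0.522204.
1 − 2Q = 0.7358, giving −¼ ln(0.7358) = 0.076699.
d = 0.522204 + 0.076699 = 0.598903.

0.5989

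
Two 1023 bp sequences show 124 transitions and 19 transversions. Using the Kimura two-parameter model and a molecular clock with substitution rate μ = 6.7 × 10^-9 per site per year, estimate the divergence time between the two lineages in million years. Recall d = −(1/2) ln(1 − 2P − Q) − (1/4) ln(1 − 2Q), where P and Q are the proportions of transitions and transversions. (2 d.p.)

11.99

P = 124/1023 ≈ 0.121212 and Q = 19/1023 ≈ 0.018573.
Under the Kimura two-parameter model, d = −½ ln(1 − 2P − Q) − ¼ ln(1 − 2Q).
1 − 2P − Q = 0.739003, giving −½ ln(0.739003) = 0.151227.
1 − 2Q = 0.962854, giving −¼ ln(0.962854) = 0.009463.
d = 0.151227 + 0.009463 = 0.160690.
Under a molecular clock d = 2μt, so t = d/(2μ) = 0.160690 / (2 × 6.7 × 10^-9) = 11.99 million years.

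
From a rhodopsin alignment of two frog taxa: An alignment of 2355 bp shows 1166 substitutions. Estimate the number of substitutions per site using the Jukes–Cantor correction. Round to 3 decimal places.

0.809

p = 1166/2355 ≈ 0.495117.
d = −(3/4) ln(1 − 4p/3) = −0.75 ln(1 − 0.660156) = −0.75 ln(0.339844)
  = −0.75 × (-1.079269) = 0.809452 substitutions/site.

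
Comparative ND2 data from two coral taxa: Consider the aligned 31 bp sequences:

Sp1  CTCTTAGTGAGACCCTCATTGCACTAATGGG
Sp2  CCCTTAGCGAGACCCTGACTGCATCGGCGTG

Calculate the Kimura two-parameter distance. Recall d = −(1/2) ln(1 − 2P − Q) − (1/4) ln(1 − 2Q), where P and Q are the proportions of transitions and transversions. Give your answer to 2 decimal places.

Of 31 sites, 8 differences are transitions and 2 are transversions, so P = 8/31 ≈ 0.258065 and Q = 2/31 ≈ 0.064516.
Under the Kimura two-parameter model, d = −½ ln(1 − 2P − Q) − ¼ ln(1 − 2Q).
1 − 2P − Q = 0.419354, giving −½ ln(0.419354) = 0.434520.
1 − 2Q = 0.870968, giving −¼ ln(0.870968) = 0.034538.
d = 0.434520 + 0.034538 = 0.469058.

0.47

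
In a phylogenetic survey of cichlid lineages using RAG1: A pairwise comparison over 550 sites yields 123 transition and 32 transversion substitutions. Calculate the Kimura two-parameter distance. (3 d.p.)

0.383

P = 123/550 ≈ 0.223636 and Q = 32/550 ≈ 0.058182.
Under the Kimura two-parameter model, d = −½ ln(1 − 2P − Q) − ¼ ln(1 − 2Q).
1 − 2P − Q = 0.494546, giving −½ ln(0.494546) = 0.352058.
1 − 2Q = 0.883636, giving −¼ ln(0.883636) = 0.030928.
d = 0.352058 + 0.030928 = 0.382986.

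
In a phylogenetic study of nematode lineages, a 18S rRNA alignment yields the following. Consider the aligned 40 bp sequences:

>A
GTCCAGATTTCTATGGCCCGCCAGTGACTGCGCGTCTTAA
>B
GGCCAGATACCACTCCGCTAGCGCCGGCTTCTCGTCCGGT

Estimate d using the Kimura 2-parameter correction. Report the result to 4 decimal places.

0.9079

Of 40 sites, 8 differences are transitions and 13 are transversions, so P = 8/40 = 0.2 and Q = 13/40 = 0.325.
Under the Kimura two-parameter model, d = −½ ln(1 − 2P − Q) − ¼ ln(1 − 2Q).
1 − 2P − Q = 0.275, giving −½ ln(0.275) = 0.645492.
1 − 2Q = 0.35, giving −¼ ln(0.35) = 0.262456.
d = 0.645492 + 0.262456 = 0.907948.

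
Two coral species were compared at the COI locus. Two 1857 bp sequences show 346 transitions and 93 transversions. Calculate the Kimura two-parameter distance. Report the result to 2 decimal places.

0.30

P = 346/1857 ≈ 0.186322 and Q = 93/1857 ≈ 0.050081.
Under the Kimura two-parameter model, d = −½ ln(1 − 2P − Q) − ¼ ln(1 − 2Q).
1 − 2P − Q = 0.577275, giving −½ ln(0.577275) = 0.274718.
1 − 2Q = 0.899838, giving −¼ ln(0.899838) = 0.026385.
d = 0.274718 + 0.026385 = 0.301103.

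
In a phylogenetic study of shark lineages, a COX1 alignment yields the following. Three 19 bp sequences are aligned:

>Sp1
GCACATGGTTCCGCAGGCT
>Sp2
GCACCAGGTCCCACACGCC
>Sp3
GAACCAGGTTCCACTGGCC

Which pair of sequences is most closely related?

Sp2 and Sp3

Sp1–Sp2: 6/19 differ, p = 0.316, d = 0.410.
Sp1–Sp3: 6/19 differ, p = 0.316, d = 0.410.
Sp2–Sp3: 4/19 differ, p = 0.211, d = 0.247.
The smallest distance is between Sp2 and Sp3.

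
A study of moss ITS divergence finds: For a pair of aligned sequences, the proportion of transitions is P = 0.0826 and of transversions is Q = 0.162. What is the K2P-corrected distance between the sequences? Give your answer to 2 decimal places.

Under the Kimura two-parameter model, d = −½ ln(1 − 2P − Q) − ¼ ln(1 − 2Q).
1 − 2P − Q = 0.6728, giving −½ ln(0.6728) = 0.198154.
1 − 2Q = 0.676, giving −¼ ln(0.676) = 0.097891.
d = 0.198154 + 0.097891 = 0.296045.

0.30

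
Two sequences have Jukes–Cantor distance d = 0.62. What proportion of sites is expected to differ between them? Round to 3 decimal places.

p = (3/4)(1 − e^(−4d/3)) = 0.75 × (1 − e^(-0.826667)) = 0.75 × (1 − 0.437505) = 0.421871.

0.422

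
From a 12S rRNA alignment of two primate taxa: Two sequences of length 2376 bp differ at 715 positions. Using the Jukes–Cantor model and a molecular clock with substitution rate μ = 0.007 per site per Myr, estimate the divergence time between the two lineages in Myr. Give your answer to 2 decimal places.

27.48

p = 715/2376 ≈ 0.300926.
d = −(3/4) ln(1 − 4p/3) = −0.75 ln(1 − 0.401235) = −0.75 ln(0.598765)
  = −0.75 × (-0.512886) = 0.384665 substitutions/site.
Under a molecular clock d = 2μt, so t = d/(2μ) = 0.384665 / (2 × 0.007) = 27.48 Myr.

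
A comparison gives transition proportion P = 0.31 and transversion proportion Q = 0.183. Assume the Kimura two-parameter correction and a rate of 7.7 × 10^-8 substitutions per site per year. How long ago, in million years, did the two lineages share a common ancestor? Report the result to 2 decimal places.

6.01

Under the Kimura two-parameter model, d = −½ ln(1 − 2P − Q) − ¼ ln(1 − 2Q).
1 − 2P − Q = 0.197, giving −½ ln(0.197) = 0.812276.
1 − 2Q = 0.634, giving −¼ ln(0.634) = 0.113927.
d = 0.812276 + 0.113927 = 0.926203.
Under a molecular clock d = 2μt, so t = d/(2μ) = 0.926203 / (2 × 7.7 × 10^-8) = 6.01 million years.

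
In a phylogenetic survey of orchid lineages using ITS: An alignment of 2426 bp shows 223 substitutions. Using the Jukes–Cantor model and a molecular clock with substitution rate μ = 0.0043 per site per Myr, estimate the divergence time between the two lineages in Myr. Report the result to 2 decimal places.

11.40

p = 223/2426 ≈ 0.091921.
d = −(3/4) ln(1 − 4p/3) = −0.75 ln(1 − 0.122561) = −0.75 ln(0.877439)
  = −0.75 × (-0.130748) = 0.098061 substitutions/site.
Under a molecular clock d = 2μt, so t = d/(2μ) = 0.098061 / (2 × 0.0043) = 11.40 Myr.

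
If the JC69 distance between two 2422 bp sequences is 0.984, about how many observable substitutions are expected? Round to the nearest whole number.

Invert JC69: p = (3/4)(1 − e^(−4d/3)) = 0.75 × (1 − e^(-1.312)) = 0.75 × (1 − 0.269281) = 0.548039.
Expected differing sites = pL ≈ 0.548039 × 2422 = 1327.350458 ≈ 1327.

1327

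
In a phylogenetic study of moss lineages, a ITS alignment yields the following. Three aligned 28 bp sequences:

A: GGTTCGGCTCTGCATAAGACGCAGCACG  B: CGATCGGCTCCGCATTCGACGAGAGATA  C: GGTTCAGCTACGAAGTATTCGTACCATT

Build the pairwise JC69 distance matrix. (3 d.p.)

A–B: 11/28 sites differ → p ≈ 0.392857, d = −0.75 ln(1 − 0.523809) = 0.556452 ≈ 0.556.
A–C: 12/28 sites differ → p ≈ 0.428571, d = −0.75 ln(1 − 0.571428) = 0.635472 ≈ 0.635.
B–C: 14/28 sites differ → p = 0.5, d = −0.75 ln(1 − 0.666667) = 0.823960 ≈ 0.824.

d(A,B) = 0.556, d(A,C) = 0.635, d(B,C) = 0.824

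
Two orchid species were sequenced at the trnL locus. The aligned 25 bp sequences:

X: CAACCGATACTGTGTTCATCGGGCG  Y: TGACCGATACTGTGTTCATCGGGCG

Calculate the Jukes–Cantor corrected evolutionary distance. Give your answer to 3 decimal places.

The sequences differ at 2 of 25 sites (1, 2), so p = 2/25 = 0.08.
d = −(3/4) ln(1 − 4p/3) = −0.75 ln(1 − 0.106667) = −0.75 ln(0.893333)
  = −0.75 × (-0.112796) = 0.084597 substitutions/site.

0.085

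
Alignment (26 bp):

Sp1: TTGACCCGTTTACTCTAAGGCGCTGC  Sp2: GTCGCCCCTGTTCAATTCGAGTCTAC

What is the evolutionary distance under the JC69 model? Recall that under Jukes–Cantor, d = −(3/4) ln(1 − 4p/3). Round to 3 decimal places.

0.949

The sequences differ at 14 of 26 sites, so p = 14/26 ≈ 0.538462.
d = −(3/4) ln(1 − 4p/3) = −0.75 ln(1 − 0.717949) = −0.75 ln(0.282051)
  = −0.75 × (-1.265667) = 0.949250 substitutions/site.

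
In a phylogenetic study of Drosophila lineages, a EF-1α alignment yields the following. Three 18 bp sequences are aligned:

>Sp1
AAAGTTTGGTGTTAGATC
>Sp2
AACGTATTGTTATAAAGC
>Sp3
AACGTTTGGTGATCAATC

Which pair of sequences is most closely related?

Sp1–Sp2: 7/18 differ, p = 0.389, d = 0.548.
Sp1–Sp3: 4/18 differ, p = 0.222, d = 0.264.
Sp2–Sp3: 5/18 differ, p = 0.278, d = 0.347.
The smallest distance is between Sp1 and Sp3.

Sp1 and Sp3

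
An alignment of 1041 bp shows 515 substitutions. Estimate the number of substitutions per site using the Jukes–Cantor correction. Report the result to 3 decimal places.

0.808

p = 515/1041 ≈ 0.494717.
d = −(3/4) ln(1 − 4p/3) = −0.75 ln(1 − 0.659623) = −0.75 ln(0.340377)
  = −0.75 × (-1.077701) = 0.808276 substitutions/site.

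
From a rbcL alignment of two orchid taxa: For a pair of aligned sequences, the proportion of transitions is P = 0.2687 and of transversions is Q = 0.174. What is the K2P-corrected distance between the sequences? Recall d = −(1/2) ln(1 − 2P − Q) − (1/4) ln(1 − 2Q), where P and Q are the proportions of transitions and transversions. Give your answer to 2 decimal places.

Under the Kimura two-parameter model, d = −½ ln(1 − 2P − Q) − ¼ ln(1 − 2Q).
1 − 2P − Q = 0.2886, giving −½ ln(0.2886) = 0.621357.
1 − 2Q = 0.652, giving −¼ ln(0.652) = 0.106928.
d = 0.621357 + 0.106928 = 0.728285.

0.73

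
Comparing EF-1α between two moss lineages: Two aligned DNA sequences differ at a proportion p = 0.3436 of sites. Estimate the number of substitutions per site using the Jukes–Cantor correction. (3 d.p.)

0.460

d = −(3/4) ln(1 − 4p/3) = −0.75 ln(1 − 0.458133) = −0.75 ln(0.541867)
  = −0.75 × (-0.612735) = 0.459551 substitutions/site.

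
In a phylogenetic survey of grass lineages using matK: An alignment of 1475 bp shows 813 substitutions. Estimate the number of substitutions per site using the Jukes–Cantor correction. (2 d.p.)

1.00

p = 813/1475 ≈ 0.551186.
d = −(3/4) ln(1 − 4p/3) = −0.75 ln(1 − 0.734915) = −0.75 ln(0.265085)
  = −0.75 × (-1.327705) = 0.995779 substitutions/site.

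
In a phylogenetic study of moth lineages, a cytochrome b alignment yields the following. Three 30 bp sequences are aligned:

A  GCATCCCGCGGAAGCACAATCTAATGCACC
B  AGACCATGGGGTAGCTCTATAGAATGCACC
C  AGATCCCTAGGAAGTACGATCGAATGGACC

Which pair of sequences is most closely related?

A–B: 11/30 differ, p = 0.367, d = 0.503.
A–C: 8/30 differ, p = 0.267, d = 0.330.
B–C: 11/30 differ, p = 0.367, d = 0.503.
The smallest distance is between A and C.

A and C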